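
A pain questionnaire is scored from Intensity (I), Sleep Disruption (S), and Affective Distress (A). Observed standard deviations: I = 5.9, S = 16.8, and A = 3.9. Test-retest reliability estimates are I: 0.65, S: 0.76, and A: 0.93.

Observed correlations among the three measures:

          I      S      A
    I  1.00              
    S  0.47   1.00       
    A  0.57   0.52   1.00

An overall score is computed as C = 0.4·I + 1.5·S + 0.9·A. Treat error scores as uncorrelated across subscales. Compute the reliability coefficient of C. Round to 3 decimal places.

Var(C) = 0.4²·5.9² + 1.5²·16.8² + 0.9²·3.9² + 2·[0.6·5.9·16.8·0.47 + 0.36·5.9·3.9·0.57 + 1.35·16.8·3.9·0.52] = 652.93 + 157.337 = 810.267.
Because errors are independent across components, Cov(Tᵢ,Tⱼ) = Cov(Xᵢ,Xⱼ); the off-diagonal part of the true-score variance is the same as above.
True-score variance = [0.4²·5.9²·0.65 + 1.5²·16.8²·0.76 + 0.9²·3.9²·0.93] + 157.337 = 497.708 + 157.337 = 655.045.
Reliability = 655.045 / 810.267 = 0.808.

0.808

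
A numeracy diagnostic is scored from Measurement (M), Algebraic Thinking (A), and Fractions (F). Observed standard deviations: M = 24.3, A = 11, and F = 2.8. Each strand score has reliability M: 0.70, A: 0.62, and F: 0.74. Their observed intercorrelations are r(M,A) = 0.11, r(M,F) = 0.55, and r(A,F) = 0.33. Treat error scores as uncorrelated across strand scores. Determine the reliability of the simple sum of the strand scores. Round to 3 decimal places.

Var(M+A+F) = 24.3² + 11² + 2.8² + 2·[24.3·11·0.11 + 24.3·2.8·0.55 + 11·2.8·0.33] = 719.33 + 153.978 = 873.308.
Under uncorrelated errors the observed covariances equal the true-score covariances, so only the own-variance terms attenuate.
True-score variance = [24.3²·0.70 + 11²·0.62 + 2.8²·0.74] + 153.978 = 494.165 + 153.978 = 648.143.
Reliability = 648.143 / 873.308 = 0.742.

0.742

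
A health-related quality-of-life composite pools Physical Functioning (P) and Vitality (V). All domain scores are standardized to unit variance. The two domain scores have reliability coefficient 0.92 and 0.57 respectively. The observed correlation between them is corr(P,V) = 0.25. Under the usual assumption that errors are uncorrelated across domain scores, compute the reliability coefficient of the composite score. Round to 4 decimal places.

0.7960

Var(P+V) = 2 + 2·[0.25] = 2 + 0.5 = 2.5.
Because errors are independent across components, Cov(Tᵢ,Tⱼ) = Cov(Xᵢ,Xⱼ); the off-diagonal part of the true-score variance is the same as above.
True-score variance = [0.92 + 0.57] + 0.5 = 1.49 + 0.5 = 1.99.
Reliability = 1.99 / 2.5 = 0.7960.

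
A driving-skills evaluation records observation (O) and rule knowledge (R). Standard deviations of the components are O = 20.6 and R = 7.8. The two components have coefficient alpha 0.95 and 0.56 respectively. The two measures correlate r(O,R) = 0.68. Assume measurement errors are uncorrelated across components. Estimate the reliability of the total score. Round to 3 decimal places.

0.932

Var(O+R) = 20.6² + 7.8² + 2·[20.6·7.8·0.68] = 485.2 + 218.525 = 703.725.
Under uncorrelated errors the observed covariances equal the true-score covariances, so only the own-variance terms attenuate.
True-score variance = [20.6²·0.95 + 7.8²·0.56] + 218.525 = 437.212 + 218.525 = 655.737.
Reliability = 655.737 / 703.725 = 0.932.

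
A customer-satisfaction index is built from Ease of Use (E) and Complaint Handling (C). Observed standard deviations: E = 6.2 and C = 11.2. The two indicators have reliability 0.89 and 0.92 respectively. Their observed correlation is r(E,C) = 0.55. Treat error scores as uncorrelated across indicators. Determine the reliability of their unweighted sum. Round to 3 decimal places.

Var(E+C) = 6.2² + 11.2² + 2·[6.2·11.2·0.55] = 163.88 + 76.384 = 240.264.
With uncorrelated errors the cross-covariances are all true-score covariance, so they carry over unchanged; only the diagonal terms shrink to ρᵢσᵢ².
True-score variance = [6.2²·0.89 + 11.2²·0.92] + 76.384 = 149.616 + 76.384 = 226.
Reliability = 226 / 240.264 = 0.941.

0.941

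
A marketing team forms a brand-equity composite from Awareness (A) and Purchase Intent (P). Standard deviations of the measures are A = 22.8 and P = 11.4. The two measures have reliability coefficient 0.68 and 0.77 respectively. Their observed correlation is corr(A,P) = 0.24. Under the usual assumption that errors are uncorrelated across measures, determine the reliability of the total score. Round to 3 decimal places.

Var(A+P) = 22.8² + 11.4² + 2·[22.8·11.4·0.24] = 649.8 + 124.762 = 774.562.
Under uncorrelated errors the observed covariances equal the true-score covariances, so only the own-variance terms attenuate.
True-score variance = [22.8²·0.68 + 11.4²·0.77] + 124.762 = 453.56 + 124.762 = 578.322.
Reliability = 578.322 / 774.562 = 0.747.

0.747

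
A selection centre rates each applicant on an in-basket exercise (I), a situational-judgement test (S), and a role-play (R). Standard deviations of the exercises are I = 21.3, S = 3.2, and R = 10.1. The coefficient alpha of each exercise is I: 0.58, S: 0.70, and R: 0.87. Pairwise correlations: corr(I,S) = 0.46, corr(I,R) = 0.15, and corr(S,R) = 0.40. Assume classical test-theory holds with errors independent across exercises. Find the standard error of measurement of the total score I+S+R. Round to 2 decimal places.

14.38

Var(total) = 565.94 + 153.102 = 719.042.
True-score variance = 359.057 + 153.102 = 512.159, so reliability = 0.7123.
Error variance = 719.042 − 512.159 = 206.883; SEM = √206.883 = 14.38.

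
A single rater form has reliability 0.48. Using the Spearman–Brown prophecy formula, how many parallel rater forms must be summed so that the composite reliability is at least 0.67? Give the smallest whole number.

k ≥ ρ*(1−ρ₁)/(ρ₁(1−ρ*)) = 0.67·0.52 / (0.48·0.33) = 2.199.
Smallest integer k = 3.

3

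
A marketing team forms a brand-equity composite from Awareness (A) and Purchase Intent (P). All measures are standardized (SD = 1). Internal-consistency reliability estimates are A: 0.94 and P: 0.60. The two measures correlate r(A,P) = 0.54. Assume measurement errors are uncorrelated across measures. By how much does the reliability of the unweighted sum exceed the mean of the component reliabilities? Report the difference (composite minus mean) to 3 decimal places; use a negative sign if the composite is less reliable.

Var(sum) = 2 + 1.08 = 3.08; true-score variance = 1.54 + 1.08 = 2.62; composite reliability = 0.8506.
Mean component reliability = 0.7700.
Difference = 0.8506 − 0.7700 = 0.081.

0.081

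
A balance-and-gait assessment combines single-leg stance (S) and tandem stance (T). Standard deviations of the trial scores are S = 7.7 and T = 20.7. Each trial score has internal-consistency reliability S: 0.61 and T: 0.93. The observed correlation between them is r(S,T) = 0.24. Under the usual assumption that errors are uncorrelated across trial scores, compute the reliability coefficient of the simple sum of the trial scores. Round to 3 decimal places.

Var(S+T) = 7.7² + 20.7² + 2·[7.7·20.7·0.24] = 487.78 + 76.5072 = 564.287.
Because errors are independent across components, Cov(Tᵢ,Tⱼ) = Cov(Xᵢ,Xⱼ); the off-diagonal part of the true-score variance is the same as above.
True-score variance = [7.7²·0.61 + 20.7²·0.93] + 76.5072 = 434.663 + 76.5072 = 511.17.
Reliability = 511.17 / 564.287 = 0.906.

0.906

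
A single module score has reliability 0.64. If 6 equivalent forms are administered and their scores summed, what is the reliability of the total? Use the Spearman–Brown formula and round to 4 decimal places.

0.9143

ρ_k = kρ / (1 + (k−1)ρ) = 6·0.64 / (1 + 5·0.64) = 3.840 / 4.200 = 0.9143.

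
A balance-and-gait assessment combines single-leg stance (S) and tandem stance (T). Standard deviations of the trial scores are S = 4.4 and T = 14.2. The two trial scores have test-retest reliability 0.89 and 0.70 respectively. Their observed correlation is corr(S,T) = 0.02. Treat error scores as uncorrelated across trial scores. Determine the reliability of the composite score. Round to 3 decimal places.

Var(S+T) = 4.4² + 14.2² + 2·[4.4·14.2·0.02] = 221 + 2.4992 = 223.499.
Because errors are independent across components, Cov(Tᵢ,Tⱼ) = Cov(Xᵢ,Xⱼ); the off-diagonal part of the true-score variance is the same as above.
True-score variance = [4.4²·0.89 + 14.2²·0.70] + 2.4992 = 158.378 + 2.4992 = 160.878.
Reliability = 160.878 / 223.499 = 0.720.

0.720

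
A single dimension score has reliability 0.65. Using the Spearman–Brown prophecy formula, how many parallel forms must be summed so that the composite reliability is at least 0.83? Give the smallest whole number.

k ≥ ρ*(1−ρ₁)/(ρ₁(1−ρ*)) = 0.83·0.35 / (0.65·0.17) = 2.629.
Smallest integer k = 3.

3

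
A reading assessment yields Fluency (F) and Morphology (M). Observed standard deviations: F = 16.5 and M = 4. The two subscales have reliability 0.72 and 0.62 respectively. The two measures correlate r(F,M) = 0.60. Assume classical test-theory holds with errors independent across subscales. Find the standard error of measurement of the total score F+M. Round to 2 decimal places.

Var(total) = 288.25 + 79.2 = 367.45.
True-score variance = 205.94 + 79.2 = 285.14, so reliability = 0.7760.
Error variance = 367.45 − 285.14 = 82.31; SEM = √82.31 = 9.07.

9.07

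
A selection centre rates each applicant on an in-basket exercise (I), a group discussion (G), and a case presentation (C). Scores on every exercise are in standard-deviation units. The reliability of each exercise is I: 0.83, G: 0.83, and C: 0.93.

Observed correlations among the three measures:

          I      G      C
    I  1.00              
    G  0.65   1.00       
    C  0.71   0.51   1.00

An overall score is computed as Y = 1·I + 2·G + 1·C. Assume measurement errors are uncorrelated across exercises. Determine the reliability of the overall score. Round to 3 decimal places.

Var(Y) = 1 + 2² + 1 + 2·[2·0.65 + 0.71 + 2·0.51] = 6 + 6.06 = 12.06.
With uncorrelated errors the cross-covariances are all true-score covariance, so they carry over unchanged; only the diagonal terms shrink to ρᵢσᵢ².
True-score variance = [0.83 + 2²·0.83 + 0.93] + 6.06 = 5.08 + 6.06 = 11.14.
Reliability = 11.14 / 12.06 = 0.924.

0.924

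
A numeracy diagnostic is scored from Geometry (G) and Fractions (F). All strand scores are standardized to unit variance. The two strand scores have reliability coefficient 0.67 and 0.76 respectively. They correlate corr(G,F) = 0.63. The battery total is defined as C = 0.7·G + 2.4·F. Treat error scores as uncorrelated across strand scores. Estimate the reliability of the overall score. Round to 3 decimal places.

0.815

Var(C) = 0.7² + 2.4² + 2·[1.68·0.63] = 6.25 + 2.1168 = 8.3668.
Because errors are independent across components, Cov(Tᵢ,Tⱼ) = Cov(Xᵢ,Xⱼ); the off-diagonal part of the true-score variance is the same as above.
True-score variance = [0.7²·0.67 + 2.4²·0.76] + 2.1168 = 4.7059 + 2.1168 = 6.8227.
Reliability = 6.8227 / 8.3668 = 0.815.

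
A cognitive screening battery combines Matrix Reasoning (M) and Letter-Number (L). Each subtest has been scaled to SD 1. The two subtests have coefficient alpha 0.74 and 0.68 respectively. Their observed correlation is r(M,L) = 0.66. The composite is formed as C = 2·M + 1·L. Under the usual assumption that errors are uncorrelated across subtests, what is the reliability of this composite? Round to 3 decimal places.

0.822

Var(C) = 2² + 1 + 2·[2·0.66] = 5 + 2.64 = 7.64.
With uncorrelated errors the cross-covariances are all true-score covariance, so they carry over unchanged; only the diagonal terms shrink to ρᵢσᵢ².
True-score variance = [2²·0.74 + 0.68] + 2.64 = 3.64 + 2.64 = 6.28.
Reliability = 6.28 / 7.64 = 0.822.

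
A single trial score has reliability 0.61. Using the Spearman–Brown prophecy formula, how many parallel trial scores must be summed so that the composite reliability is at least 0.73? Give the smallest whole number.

2

k ≥ ρ*(1−ρ₁)/(ρ₁(1−ρ*)) = 0.73·0.39 / (0.61·0.27) = 1.729.
Smallest integer k = 2.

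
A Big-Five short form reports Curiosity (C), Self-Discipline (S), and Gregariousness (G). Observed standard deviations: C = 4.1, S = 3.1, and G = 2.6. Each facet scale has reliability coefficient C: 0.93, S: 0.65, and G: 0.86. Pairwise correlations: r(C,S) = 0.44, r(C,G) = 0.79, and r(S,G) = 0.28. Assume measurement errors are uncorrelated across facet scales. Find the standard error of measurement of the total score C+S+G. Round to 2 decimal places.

2.34

Var(total) = 33.18 + 32.5412 = 65.7212.
True-score variance = 27.6934 + 32.5412 = 60.2346, so reliability = 0.9165.
Error variance = 65.7212 − 60.2346 = 5.4866; SEM = √5.4866 = 2.34.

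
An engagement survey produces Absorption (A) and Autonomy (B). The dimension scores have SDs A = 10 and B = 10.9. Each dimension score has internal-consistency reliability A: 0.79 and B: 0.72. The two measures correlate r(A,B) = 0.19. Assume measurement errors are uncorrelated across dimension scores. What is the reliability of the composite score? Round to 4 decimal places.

Var(A+B) = 10² + 10.9² + 2·[10·10.9·0.19] = 218.81 + 41.42 = 260.23.
Because errors are independent across components, Cov(Tᵢ,Tⱼ) = Cov(Xᵢ,Xⱼ); the off-diagonal part of the true-score variance is the same as above.
True-score variance = [10²·0.79 + 10.9²·0.72] + 41.42 = 164.543 + 41.42 = 205.963.
Reliability = 205.963 / 260.23 = 0.7915.

0.7915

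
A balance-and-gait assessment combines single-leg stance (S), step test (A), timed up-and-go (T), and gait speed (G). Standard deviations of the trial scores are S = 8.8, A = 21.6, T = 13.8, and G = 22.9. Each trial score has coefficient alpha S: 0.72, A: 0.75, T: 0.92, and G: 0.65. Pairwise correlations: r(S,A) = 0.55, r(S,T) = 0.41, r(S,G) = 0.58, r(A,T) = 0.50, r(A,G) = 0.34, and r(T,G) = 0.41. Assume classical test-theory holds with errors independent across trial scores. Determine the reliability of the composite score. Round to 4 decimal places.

0.8749

Var(S+A+T+G) = 8.8² + 21.6² + 13.8² + 22.9² + 2·[8.8·21.6·0.55 + 8.8·13.8·0.41 + 8.8·22.9·0.58 + 21.6·13.8·0.50 + 21.6·22.9·0.34 + 13.8·22.9·0.41] = 1258.85 + 1436 = 2694.85.
Because errors are independent across components, Cov(Tᵢ,Tⱼ) = Cov(Xᵢ,Xⱼ); the off-diagonal part of the true-score variance is the same as above.
True-score variance = [8.8²·0.72 + 21.6²·0.75 + 13.8²·0.92 + 22.9²·0.65] + 1436 = 921.748 + 1436 = 2357.75.
Reliability = 2357.75 / 2694.85 = 0.8749.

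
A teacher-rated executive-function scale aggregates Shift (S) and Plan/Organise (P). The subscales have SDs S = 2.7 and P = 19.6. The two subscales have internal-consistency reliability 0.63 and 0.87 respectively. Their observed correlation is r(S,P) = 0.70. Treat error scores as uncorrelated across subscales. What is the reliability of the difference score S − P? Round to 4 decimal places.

0.8341

Var(S−P) = 2.7² + 19.6² − 2·2.7·19.6·0.70 = 391.45 − 74.088 = 317.362.
Because errors are independent across components, Cov(Tᵢ,Tⱼ) = Cov(Xᵢ,Xⱼ); the off-diagonal part of the true-score variance is the same as above.
True-score variance = [2.7²·0.63 + 19.6²·0.87] − 74.088 = 338.812 − 74.088 = 264.724.
Reliability = 264.724 / 317.362 = 0.8341.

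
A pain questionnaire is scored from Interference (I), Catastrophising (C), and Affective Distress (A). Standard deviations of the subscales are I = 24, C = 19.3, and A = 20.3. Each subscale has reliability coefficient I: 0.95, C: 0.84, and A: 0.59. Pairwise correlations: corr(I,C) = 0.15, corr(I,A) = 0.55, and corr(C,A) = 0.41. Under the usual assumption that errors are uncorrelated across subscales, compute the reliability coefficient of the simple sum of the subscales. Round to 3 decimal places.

Var(I+C+A) = 24² + 19.3² + 20.3² + 2·[24·19.3·0.15 + 24·20.3·0.55 + 19.3·20.3·0.41] = 1360.58 + 996.148 = 2356.73.
Because errors are independent across components, Cov(Tᵢ,Tⱼ) = Cov(Xᵢ,Xⱼ); the off-diagonal part of the true-score variance is the same as above.
True-score variance = [24²·0.95 + 19.3²·0.84 + 20.3²·0.59] + 996.148 = 1103.22 + 996.148 = 2099.37.
Reliability = 2099.37 / 2356.73 = 0.891.

0.891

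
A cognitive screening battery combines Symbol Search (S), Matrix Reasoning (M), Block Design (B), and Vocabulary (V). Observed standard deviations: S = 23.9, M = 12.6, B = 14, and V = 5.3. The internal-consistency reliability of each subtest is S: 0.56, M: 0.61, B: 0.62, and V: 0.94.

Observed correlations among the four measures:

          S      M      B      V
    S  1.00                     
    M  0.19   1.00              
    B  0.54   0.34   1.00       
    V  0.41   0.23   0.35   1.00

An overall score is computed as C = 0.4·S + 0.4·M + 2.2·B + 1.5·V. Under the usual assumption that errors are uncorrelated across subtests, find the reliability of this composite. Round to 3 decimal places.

Var(C) = 0.4²·23.9² + 0.4²·12.6² + 2.2²·14² + 1.5²·5.3² + 2·[0.16·23.9·12.6·0.19 + 0.88·23.9·14·0.54 + 0.6·23.9·5.3·0.41 + 0.88·12.6·14·0.34 + 0.6·12.6·5.3·0.23 + 3.3·14·5.3·0.35] = 1128.64 + 694.026 = 1822.66.
Under uncorrelated errors the observed covariances equal the true-score covariances, so only the own-variance terms attenuate.
True-score variance = [0.4²·23.9²·0.56 + 0.4²·12.6²·0.61 + 2.2²·14²·0.62 + 1.5²·5.3²·0.94] + 694.026 = 714.243 + 694.026 = 1408.27.
Reliability = 1408.27 / 1822.66 = 0.773.

0.773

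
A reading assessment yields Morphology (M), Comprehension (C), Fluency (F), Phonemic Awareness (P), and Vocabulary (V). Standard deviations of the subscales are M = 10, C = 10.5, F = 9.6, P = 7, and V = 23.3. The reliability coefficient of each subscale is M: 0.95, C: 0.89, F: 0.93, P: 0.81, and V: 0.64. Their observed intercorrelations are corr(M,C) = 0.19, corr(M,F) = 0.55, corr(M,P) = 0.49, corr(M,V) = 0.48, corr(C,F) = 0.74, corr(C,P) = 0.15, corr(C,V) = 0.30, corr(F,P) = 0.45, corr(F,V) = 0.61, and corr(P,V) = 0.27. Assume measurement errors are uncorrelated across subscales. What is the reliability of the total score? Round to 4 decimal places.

0.8898

Var(M+C+F+P+V) = 10² + 10.5² + 9.6² + 7² + 23.3² + 2·[10·10.5·0.19 + 10·9.6·0.55 + 10·7·0.49 + 10·23.3·0.48 + 10.5·9.6·0.74 + 10.5·7·0.15 + 10.5·23.3·0.30 + 9.6·7·0.45 + 9.6·23.3·0.61 + 7·23.3·0.27] = 894.3 + 1177.25 = 2071.55.
With uncorrelated errors the cross-covariances are all true-score covariance, so they carry over unchanged; only the diagonal terms shrink to ρᵢσᵢ².
True-score variance = [10²·0.95 + 10.5²·0.89 + 9.6²·0.93 + 7²·0.81 + 23.3²·0.64] + 1177.25 = 665.971 + 1177.25 = 1843.22.
Reliability = 1843.22 / 2071.55 = 0.8898.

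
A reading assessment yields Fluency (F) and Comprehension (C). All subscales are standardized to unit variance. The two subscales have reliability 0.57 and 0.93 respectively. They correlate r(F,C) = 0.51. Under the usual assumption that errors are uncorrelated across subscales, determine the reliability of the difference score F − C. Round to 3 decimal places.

Var(F−C) = 1 + 1 − 2·0.51 = 2 − 1.02 = 0.98.
Because errors are independent across components, Cov(Tᵢ,Tⱼ) = Cov(Xᵢ,Xⱼ); the off-diagonal part of the true-score variance is the same as above.
True-score variance = [0.57 + 0.93] − 1.02 = 1.5 − 1.02 = 0.48.
Reliability = 0.48 / 0.98 = 0.490.

0.490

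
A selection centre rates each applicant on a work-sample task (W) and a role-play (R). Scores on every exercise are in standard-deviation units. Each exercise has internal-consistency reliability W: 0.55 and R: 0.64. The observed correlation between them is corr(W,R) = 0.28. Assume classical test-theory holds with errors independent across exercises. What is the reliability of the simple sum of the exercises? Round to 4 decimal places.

0.6836

Var(W+R) = 2 + 2·[0.28] = 2 + 0.56 = 2.56.
Under uncorrelated errors the observed covariances equal the true-score covariances, so only the own-variance terms attenuate.
True-score variance = [0.55 + 0.64] + 0.56 = 1.19 + 0.56 = 1.75.
Reliability = 1.75 / 2.56 = 0.6836.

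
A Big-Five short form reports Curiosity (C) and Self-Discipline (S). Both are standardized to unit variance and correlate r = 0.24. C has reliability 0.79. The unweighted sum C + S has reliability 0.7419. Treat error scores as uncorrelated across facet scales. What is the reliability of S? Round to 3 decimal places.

Var(C+S) = 2 + 2·0.24 = 2.480.
True-score variance = ρ_C + ρ_S + 2·0.24, so 0.7419 = (0.79 + ρ_S + 0.48) / 2.480.
ρ_S = 0.7419·2.480 − 0.79 − 0.48 = 0.570.

0.570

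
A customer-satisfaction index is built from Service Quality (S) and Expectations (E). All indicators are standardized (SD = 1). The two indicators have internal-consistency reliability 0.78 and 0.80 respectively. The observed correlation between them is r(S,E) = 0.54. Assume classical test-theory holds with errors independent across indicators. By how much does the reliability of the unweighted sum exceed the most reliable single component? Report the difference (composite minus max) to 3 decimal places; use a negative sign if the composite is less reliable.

Var(sum) = 2 + 1.08 = 3.08; true-score variance = 1.58 + 1.08 = 2.66; composite reliability = 0.8636.
Max component reliability = 0.8000.
Difference = 0.8636 − 0.8000 = 0.064.

0.064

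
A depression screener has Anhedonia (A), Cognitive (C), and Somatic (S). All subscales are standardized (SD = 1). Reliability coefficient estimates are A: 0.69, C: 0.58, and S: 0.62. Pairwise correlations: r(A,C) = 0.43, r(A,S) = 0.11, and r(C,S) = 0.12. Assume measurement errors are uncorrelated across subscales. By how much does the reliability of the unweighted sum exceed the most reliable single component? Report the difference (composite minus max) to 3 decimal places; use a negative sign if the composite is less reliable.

0.053

Var(sum) = 3 + 1.32 = 4.32; true-score variance = 1.89 + 1.32 = 3.21; composite reliability = 0.7431.
Max component reliability = 0.6900.
Difference = 0.7431 − 0.6900 = 0.053.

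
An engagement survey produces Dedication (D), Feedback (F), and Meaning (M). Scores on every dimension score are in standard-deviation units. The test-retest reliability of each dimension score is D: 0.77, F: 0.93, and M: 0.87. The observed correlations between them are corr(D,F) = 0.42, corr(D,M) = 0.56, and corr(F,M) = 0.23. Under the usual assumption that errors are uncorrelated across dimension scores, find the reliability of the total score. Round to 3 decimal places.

Var(D+F+M) = 3 + 2·[0.42 + 0.56 + 0.23] = 3 + 2.42 = 5.42.
Because errors are independent across components, Cov(Tᵢ,Tⱼ) = Cov(Xᵢ,Xⱼ); the off-diagonal part of the true-score variance is the same as above.
True-score variance = [0.77 + 0.93 + 0.87] + 2.42 = 2.57 + 2.42 = 4.99.
Reliability = 4.99 / 5.42 = 0.921.

0.921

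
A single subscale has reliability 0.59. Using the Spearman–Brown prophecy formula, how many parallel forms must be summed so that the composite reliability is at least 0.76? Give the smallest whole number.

k ≥ ρ*(1−ρ₁)/(ρ₁(1−ρ*)) = 0.76·0.41 / (0.59·0.24) = 2.201.
Smallest integer k = 3.

3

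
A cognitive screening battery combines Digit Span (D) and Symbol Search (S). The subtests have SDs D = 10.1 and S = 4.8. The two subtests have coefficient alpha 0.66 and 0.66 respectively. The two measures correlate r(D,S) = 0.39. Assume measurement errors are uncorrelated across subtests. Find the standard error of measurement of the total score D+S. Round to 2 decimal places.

Var(total) = 125.05 + 37.8144 = 162.864.
True-score variance = 82.533 + 37.8144 = 120.347, so reliability = 0.7389.
Error variance = 162.864 − 120.347 = 42.517; SEM = √42.517 = 6.52.

6.52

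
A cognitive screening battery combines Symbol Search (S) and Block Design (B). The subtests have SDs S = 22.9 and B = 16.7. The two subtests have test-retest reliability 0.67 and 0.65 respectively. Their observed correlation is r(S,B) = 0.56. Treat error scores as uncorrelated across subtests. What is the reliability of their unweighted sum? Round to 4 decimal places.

0.7802

Var(S+B) = 22.9² + 16.7² + 2·[22.9·16.7·0.56] = 803.3 + 428.322 = 1231.62.
Under uncorrelated errors the observed covariances equal the true-score covariances, so only the own-variance terms attenuate.
True-score variance = [22.9²·0.67 + 16.7²·0.65] + 428.322 = 532.633 + 428.322 = 960.955.
Reliability = 960.955 / 1231.62 = 0.7802.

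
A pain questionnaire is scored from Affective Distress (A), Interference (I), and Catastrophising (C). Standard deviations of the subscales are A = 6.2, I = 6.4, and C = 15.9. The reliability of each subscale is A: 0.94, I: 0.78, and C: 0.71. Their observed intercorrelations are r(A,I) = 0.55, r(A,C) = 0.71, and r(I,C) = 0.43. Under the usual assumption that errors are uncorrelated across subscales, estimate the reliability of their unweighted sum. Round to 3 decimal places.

0.860

Var(A+I+C) = 6.2² + 6.4² + 15.9² + 2·[6.2·6.4·0.55 + 6.2·15.9·0.71 + 6.4·15.9·0.43] = 332.21 + 271.145 = 603.355.
With uncorrelated errors the cross-covariances are all true-score covariance, so they carry over unchanged; only the diagonal terms shrink to ρᵢσᵢ².
True-score variance = [6.2²·0.94 + 6.4²·0.78 + 15.9²·0.71] + 271.145 = 247.577 + 271.145 = 518.723.
Reliability = 518.723 / 603.355 = 0.860.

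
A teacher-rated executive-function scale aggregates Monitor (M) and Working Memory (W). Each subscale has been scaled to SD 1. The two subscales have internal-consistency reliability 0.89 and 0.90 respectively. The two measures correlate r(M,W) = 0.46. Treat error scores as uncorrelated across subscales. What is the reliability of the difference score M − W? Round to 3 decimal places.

0.806

Var(M−W) = 1 + 1 − 2·0.46 = 2 − 0.92 = 1.08.
Because errors are independent across components, Cov(Tᵢ,Tⱼ) = Cov(Xᵢ,Xⱼ); the off-diagonal part of the true-score variance is the same as above.
True-score variance = [0.89 + 0.90] − 0.92 = 1.79 − 0.92 = 0.87.
Reliability = 0.87 / 1.08 = 0.806.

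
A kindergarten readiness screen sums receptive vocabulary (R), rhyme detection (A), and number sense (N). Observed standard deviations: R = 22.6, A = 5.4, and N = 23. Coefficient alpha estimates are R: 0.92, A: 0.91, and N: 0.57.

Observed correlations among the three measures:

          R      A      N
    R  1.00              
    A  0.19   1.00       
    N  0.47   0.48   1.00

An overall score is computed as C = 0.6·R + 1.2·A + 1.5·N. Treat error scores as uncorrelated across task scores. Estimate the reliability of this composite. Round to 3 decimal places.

Var(C) = 0.6²·22.6² + 1.2²·5.4² + 1.5²·23² + 2·[0.72·22.6·5.4·0.19 + 0.9·22.6·23·0.47 + 1.8·5.4·23·0.48] = 1416.11 + 687.759 = 2103.87.
Under uncorrelated errors the observed covariances equal the true-score covariances, so only the own-variance terms attenuate.
True-score variance = [0.6²·22.6²·0.92 + 1.2²·5.4²·0.91 + 1.5²·23²·0.57] + 687.759 = 885.817 + 687.759 = 1573.58.
Reliability = 1573.58 / 2103.87 = 0.748.

0.748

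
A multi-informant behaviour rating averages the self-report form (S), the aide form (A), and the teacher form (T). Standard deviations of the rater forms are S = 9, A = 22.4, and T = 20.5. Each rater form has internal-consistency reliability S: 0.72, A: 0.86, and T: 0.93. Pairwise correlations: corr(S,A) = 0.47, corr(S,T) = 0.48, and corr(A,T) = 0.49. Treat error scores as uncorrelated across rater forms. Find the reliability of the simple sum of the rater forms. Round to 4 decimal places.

Var(S+A+T) = 9² + 22.4² + 20.5² + 2·[9·22.4·0.47 + 9·20.5·0.48 + 22.4·20.5·0.49] = 1003.01 + 816.64 = 1819.65.
Under uncorrelated errors the observed covariances equal the true-score covariances, so only the own-variance terms attenuate.
True-score variance = [9²·0.72 + 22.4²·0.86 + 20.5²·0.93] + 816.64 = 880.666 + 816.64 = 1697.31.
Reliability = 1697.31 / 1819.65 = 0.9328.

0.9328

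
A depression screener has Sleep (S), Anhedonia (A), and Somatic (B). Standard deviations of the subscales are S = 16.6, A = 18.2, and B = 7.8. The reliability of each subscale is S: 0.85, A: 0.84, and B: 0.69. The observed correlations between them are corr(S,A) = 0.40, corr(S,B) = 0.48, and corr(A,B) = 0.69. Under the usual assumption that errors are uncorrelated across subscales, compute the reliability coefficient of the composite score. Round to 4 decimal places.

0.9079

Var(S+A+B) = 16.6² + 18.2² + 7.8² + 2·[16.6·18.2·0.40 + 16.6·7.8·0.48 + 18.2·7.8·0.69] = 667.64 + 561.902 = 1229.54.
Under uncorrelated errors the observed covariances equal the true-score covariances, so only the own-variance terms attenuate.
True-score variance = [16.6²·0.85 + 18.2²·0.84 + 7.8²·0.69] + 561.902 = 554.447 + 561.902 = 1116.35.
Reliability = 1116.35 / 1229.54 = 0.9079.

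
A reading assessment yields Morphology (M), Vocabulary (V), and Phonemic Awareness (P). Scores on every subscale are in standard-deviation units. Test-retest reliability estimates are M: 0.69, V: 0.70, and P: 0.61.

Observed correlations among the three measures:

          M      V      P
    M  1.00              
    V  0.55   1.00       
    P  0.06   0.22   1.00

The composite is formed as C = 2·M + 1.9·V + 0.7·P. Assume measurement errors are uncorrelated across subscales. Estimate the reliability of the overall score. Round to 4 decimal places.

Var(C) = 2² + 1.9² + 0.7² + 2·[3.8·0.55 + 1.4·0.06 + 1.33·0.22] = 8.1 + 4.9332 = 13.0332.
Because errors are independent across components, Cov(Tᵢ,Tⱼ) = Cov(Xᵢ,Xⱼ); the off-diagonal part of the true-score variance is the same as above.
True-score variance = [2²·0.69 + 1.9²·0.70 + 0.7²·0.61] + 4.9332 = 5.5859 + 4.9332 = 10.5191.
Reliability = 10.5191 / 13.0332 = 0.8071.

0.8071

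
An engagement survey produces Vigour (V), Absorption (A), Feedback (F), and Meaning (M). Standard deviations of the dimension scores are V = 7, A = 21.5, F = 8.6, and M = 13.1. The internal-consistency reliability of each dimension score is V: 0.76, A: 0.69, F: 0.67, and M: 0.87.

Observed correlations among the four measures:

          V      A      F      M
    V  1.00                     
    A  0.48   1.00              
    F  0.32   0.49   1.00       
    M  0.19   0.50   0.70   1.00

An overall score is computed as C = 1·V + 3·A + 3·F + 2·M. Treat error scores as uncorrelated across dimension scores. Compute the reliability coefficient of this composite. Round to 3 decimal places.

Var(C) = 7² + 3²·21.5² + 3²·8.6² + 2²·13.1² + 2·[3·7·21.5·0.48 + 3·7·8.6·0.32 + 2·7·13.1·0.19 + 9·21.5·8.6·0.49 + 6·21.5·13.1·0.50 + 6·8.6·13.1·0.70] = 5561.33 + 4885.78 = 10447.1.
Because errors are independent across components, Cov(Tᵢ,Tⱼ) = Cov(Xᵢ,Xⱼ); the off-diagonal part of the true-score variance is the same as above.
True-score variance = [7²·0.76 + 3²·21.5²·0.69 + 3²·8.6²·0.67 + 2²·13.1²·0.87] + 4885.78 = 3950.99 + 4885.78 = 8836.77.
Reliability = 8836.77 / 10447.1 = 0.846.

0.846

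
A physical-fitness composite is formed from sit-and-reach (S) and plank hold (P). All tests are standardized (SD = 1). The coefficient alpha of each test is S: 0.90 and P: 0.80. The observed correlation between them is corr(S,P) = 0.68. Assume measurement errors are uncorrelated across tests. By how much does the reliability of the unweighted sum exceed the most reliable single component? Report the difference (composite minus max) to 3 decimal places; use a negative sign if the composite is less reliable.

Var(sum) = 2 + 1.36 = 3.36; true-score variance = 1.7 + 1.36 = 3.06; composite reliability = 0.9107.
Max component reliability = 0.9000.
Difference = 0.9107 − 0.9000 = 0.011.

0.011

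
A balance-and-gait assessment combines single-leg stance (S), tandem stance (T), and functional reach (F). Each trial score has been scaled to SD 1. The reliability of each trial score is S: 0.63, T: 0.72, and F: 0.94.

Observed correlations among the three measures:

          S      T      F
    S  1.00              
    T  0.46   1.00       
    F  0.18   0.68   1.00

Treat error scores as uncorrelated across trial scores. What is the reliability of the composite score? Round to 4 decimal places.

0.8741

Var(S+T+F) = 3 + 2·[0.46 + 0.18 + 0.68] = 3 + 2.64 = 5.64.
Under uncorrelated errors the observed covariances equal the true-score covariances, so only the own-variance terms attenuate.
True-score variance = [0.63 + 0.72 + 0.94] + 2.64 = 2.29 + 2.64 = 4.93.
Reliability = 4.93 / 5.64 = 0.8741.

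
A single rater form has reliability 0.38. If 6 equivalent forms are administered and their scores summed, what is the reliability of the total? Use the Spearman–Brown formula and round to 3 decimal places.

0.786

ρ_k = kρ / (1 + (k−1)ρ) = 6·0.38 / (1 + 5·0.38) = 2.280 / 2.900 = 0.786.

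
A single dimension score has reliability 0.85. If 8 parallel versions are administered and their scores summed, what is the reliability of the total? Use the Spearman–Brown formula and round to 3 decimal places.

0.978

ρ_k = kρ / (1 + (k−1)ρ) = 8·0.85 / (1 + 7·0.85) = 6.800 / 6.950 = 0.978.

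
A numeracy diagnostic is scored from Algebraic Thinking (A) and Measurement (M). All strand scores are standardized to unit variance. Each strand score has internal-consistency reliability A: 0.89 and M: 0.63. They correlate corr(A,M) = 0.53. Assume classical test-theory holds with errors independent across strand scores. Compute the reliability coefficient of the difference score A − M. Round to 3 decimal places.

0.489

Var(A−M) = 1 + 1 − 2·0.53 = 2 − 1.06 = 0.94.
With uncorrelated errors the cross-covariances are all true-score covariance, so they carry over unchanged; only the diagonal terms shrink to ρᵢσᵢ².
True-score variance = [0.89 + 0.63] − 1.06 = 1.52 − 1.06 = 0.46.
Reliability = 0.46 / 0.94 = 0.489.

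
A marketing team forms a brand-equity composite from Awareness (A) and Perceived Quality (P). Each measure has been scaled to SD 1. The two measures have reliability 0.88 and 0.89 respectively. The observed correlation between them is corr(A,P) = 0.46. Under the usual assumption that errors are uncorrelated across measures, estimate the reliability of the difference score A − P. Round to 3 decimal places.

0.787

Var(A−P) = 1 + 1 − 2·0.46 = 2 − 0.92 = 1.08.
Because errors are independent across components, Cov(Tᵢ,Tⱼ) = Cov(Xᵢ,Xⱼ); the off-diagonal part of the true-score variance is the same as above.
True-score variance = [0.88 + 0.89] − 0.92 = 1.77 − 0.92 = 0.85.
Reliability = 0.85 / 1.08 = 0.787.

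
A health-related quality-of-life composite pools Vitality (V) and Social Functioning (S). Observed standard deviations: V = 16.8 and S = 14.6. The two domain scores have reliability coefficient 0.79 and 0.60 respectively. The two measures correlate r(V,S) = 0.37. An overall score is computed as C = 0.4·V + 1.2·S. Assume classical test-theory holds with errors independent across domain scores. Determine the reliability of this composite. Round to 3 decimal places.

0.699

Var(C) = 0.4²·16.8² + 1.2²·14.6² + 2·[0.48·16.8·14.6·0.37] = 352.109 + 87.1235 = 439.232.
Under uncorrelated errors the observed covariances equal the true-score covariances, so only the own-variance terms attenuate.
True-score variance = [0.4²·16.8²·0.79 + 1.2²·14.6²·0.60] + 87.1235 = 219.845 + 87.1235 = 306.969.
Reliability = 306.969 / 439.232 = 0.699.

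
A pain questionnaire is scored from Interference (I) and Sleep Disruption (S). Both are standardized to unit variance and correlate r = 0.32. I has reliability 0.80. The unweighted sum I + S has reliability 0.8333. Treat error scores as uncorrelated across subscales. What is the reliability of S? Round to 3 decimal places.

Var(I+S) = 2 + 2·0.32 = 2.640.
True-score variance = ρ_I + ρ_S + 2·0.32, so 0.8333 = (0.80 + ρ_S + 0.64) / 2.640.
ρ_S = 0.8333·2.640 − 0.80 − 0.64 = 0.760.

0.760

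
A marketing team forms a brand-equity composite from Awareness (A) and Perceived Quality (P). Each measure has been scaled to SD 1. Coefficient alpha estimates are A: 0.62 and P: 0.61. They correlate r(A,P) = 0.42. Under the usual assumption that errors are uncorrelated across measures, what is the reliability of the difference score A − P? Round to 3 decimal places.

0.336

Var(A−P) = 1 + 1 − 2·0.42 = 2 − 0.84 = 1.16.
With uncorrelated errors the cross-covariances are all true-score covariance, so they carry over unchanged; only the diagonal terms shrink to ρᵢσᵢ².
True-score variance = [0.62 + 0.61] − 0.84 = 1.23 − 0.84 = 0.39.
Reliability = 0.39 / 1.16 = 0.336.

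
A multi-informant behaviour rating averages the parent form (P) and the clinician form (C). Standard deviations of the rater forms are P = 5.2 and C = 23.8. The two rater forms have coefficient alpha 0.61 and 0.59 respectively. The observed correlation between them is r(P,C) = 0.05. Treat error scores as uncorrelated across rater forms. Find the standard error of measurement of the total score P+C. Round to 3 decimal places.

15.582

Var(total) = 593.48 + 12.376 = 605.856.
True-score variance = 350.694 + 12.376 = 363.07, so reliability = 0.5993.
Error variance = 605.856 − 363.07 = 242.786; SEM = √242.786 = 15.582.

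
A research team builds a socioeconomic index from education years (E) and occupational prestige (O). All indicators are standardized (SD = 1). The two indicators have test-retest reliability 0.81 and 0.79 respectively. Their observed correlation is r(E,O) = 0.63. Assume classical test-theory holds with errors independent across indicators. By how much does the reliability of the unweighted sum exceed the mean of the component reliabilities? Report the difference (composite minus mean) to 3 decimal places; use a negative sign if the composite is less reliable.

0.077

Var(sum) = 2 + 1.26 = 3.26; true-score variance = 1.6 + 1.26 = 2.86; composite reliability = 0.8773.
Mean component reliability = 0.8000.
Difference = 0.8773 − 0.8000 = 0.077.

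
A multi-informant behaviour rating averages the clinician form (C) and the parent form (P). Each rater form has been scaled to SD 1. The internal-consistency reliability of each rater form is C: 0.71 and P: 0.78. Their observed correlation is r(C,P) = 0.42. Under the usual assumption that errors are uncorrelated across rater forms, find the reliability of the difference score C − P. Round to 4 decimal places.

Var(C−P) = 1 + 1 − 2·0.42 = 2 − 0.84 = 1.16.
With uncorrelated errors the cross-covariances are all true-score covariance, so they carry over unchanged; only the diagonal terms shrink to ρᵢσᵢ².
True-score variance = [0.71 + 0.78] − 0.84 = 1.49 − 0.84 = 0.65.
Reliability = 0.65 / 1.16 = 0.5603.

0.5603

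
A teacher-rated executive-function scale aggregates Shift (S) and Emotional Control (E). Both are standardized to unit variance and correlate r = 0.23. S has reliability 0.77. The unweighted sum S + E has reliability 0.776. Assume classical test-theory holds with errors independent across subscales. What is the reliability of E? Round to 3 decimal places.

Var(S+E) = 2 + 2·0.23 = 2.460.
True-score variance = ρ_S + ρ_E + 2·0.23, so 0.776 = (0.77 + ρ_E + 0.46) / 2.460.
ρ_E = 0.776·2.460 − 0.77 − 0.46 = 0.679.

0.679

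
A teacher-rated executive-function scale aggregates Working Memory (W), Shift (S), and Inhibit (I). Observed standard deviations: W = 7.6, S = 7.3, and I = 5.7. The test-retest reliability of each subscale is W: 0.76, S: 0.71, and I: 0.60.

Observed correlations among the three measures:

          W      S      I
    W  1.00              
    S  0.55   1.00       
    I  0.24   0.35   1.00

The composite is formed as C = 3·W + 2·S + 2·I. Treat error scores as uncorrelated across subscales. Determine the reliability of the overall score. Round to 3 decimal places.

0.838

Var(C) = 3²·7.6² + 2²·7.3² + 2²·5.7² + 2·[6·7.6·7.3·0.55 + 6·7.6·5.7·0.24 + 4·7.3·5.7·0.35] = 862.96 + 607.438 = 1470.4.
Because errors are independent across components, Cov(Tᵢ,Tⱼ) = Cov(Xᵢ,Xⱼ); the off-diagonal part of the true-score variance is the same as above.
True-score variance = [3²·7.6²·0.76 + 2²·7.3²·0.71 + 2²·5.7²·0.60] + 607.438 = 624.398 + 607.438 = 1231.84.
Reliability = 1231.84 / 1470.4 = 0.838.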